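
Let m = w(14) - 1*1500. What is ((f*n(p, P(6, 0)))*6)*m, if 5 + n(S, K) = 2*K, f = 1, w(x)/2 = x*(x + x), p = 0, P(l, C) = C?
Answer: 21480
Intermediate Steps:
w(x) = 4*x² (w(x) = 2*(x*(x + x)) = 2*(x*(2*x)) = 2*(2*x²) = 4*x²)
m = -716 (m = 4*14² - 1*1500 = 4*196 - 1500 = 784 - 1500 = -716)
n(S, K) = -5 + 2*K
((f*n(p, P(6, 0)))*6)*m = ((1*(-5 + 2*0))*6)*(-716) = ((1*(-5 + 0))*6)*(-716) = ((1*(-5))*6)*(-716) = -5*6*(-716) = -30*(-716) = 21480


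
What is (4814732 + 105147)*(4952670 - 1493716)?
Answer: 17017635146566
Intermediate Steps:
(4814732 + 105147)*(4952670 - 1493716) = 4919879*3458954 = 17017635146566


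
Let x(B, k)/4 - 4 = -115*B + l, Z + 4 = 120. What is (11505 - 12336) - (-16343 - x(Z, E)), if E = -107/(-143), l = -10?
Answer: -37872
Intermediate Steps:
Z = 116 (Z = -4 + 120 = 116)
E = 107/143 (E = -107*(-1/143) = 107/143 ≈ 0.74825)
x(B, k) = -24 - 460*B (x(B, k) = 16 + 4*(-115*B - 10) = 16 + 4*(-10 - 115*B) = 16 + (-40 - 460*B) = -24 - 460*B)
(11505 - 12336) - (-16343 - x(Z, E)) = (11505 - 12336) - (-16343 - (-24 - 460*116)) = -831 - (-16343 - (-24 - 53360)) = -831 - (-16343 - 1*(-53384)) = -831 - (-16343 + 53384) = -831 - 1*37041 = -831 - 37041 = -37872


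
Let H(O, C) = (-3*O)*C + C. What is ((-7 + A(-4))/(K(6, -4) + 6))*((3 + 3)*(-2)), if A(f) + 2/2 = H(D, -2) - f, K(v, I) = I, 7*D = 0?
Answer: 36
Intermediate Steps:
D = 0 (D = (⅐)*0 = 0)
H(O, C) = C - 3*C*O (H(O, C) = -3*C*O + C = C - 3*C*O)
A(f) = -3 - f (A(f) = -1 + (-2*(1 - 3*0) - f) = -1 + (-2*(1 + 0) - f) = -1 + (-2*1 - f) = -1 + (-2 - f) = -3 - f)
((-7 + A(-4))/(K(6, -4) + 6))*((3 + 3)*(-2)) = ((-7 + (-3 - 1*(-4)))/(-4 + 6))*((3 + 3)*(-2)) = ((-7 + (-3 + 4))/2)*(6*(-2)) = ((-7 + 1)*(½))*(-12) = -6*½*(-12) = -3*(-12) = 36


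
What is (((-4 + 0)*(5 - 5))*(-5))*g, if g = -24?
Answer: 0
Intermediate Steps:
(((-4 + 0)*(5 - 5))*(-5))*g = (((-4 + 0)*(5 - 5))*(-5))*(-24) = (-4*0*(-5))*(-24) = (0*(-5))*(-24) = 0*(-24) = 0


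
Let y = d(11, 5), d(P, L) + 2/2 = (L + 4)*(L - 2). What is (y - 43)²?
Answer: 289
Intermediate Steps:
d(P, L) = -1 + (-2 + L)*(4 + L) (d(P, L) = -1 + (L + 4)*(L - 2) = -1 + (4 + L)*(-2 + L) = -1 + (-2 + L)*(4 + L))
y = 26 (y = -9 + 5² + 2*5 = -9 + 25 + 10 = 26)
(y - 43)² = (26 - 43)² = (-17)² = 289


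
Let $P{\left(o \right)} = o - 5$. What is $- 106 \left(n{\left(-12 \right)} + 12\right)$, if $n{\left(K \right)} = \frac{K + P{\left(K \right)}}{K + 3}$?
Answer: $- \frac{14522}{9} \approx -1613.6$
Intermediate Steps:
$P{\left(o \right)} = -5 + o$
$n{\left(K \right)} = \frac{-5 + 2 K}{3 + K}$ ($n{\left(K \right)} = \frac{K + \left(-5 + K\right)}{K + 3} = \frac{-5 + 2 K}{3 + K}$)
$- 106 \left(n{\left(-12 \right)} + 12\right) = - 106 \left(\frac{-5 + 2 \left(-12\right)}{3 - 12} + 12\right) = - 106 \left(\frac{-5 - 24}{-9} + 12\right) = - 106 \left(\left(- \frac{1}{9}\right) \left(-29\right) + 12\right) = - 106 \left(\frac{29}{9} + 12\right) = \left(-106\right) \frac{137}{9} = - \frac{14522}{9}$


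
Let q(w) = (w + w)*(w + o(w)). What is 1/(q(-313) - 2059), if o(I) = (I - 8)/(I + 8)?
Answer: 305/58932149 ≈ 5.1754e-6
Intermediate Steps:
o(I) = (-8 + I)/(8 + I)
q(w) = 2*w*(w + (-8 + w)/(8 + w)) (q(w) = (w + w)*(w + (-8 + w)/(8 + w)) = (2*w)*(w + (-8 + w)/(8 + w)) = 2*w*(w + (-8 + w)/(8 + w)))
1/(q(-313) - 2059) = 1/(2*(-313)*(-8 - 313 - 313*(8 - 313))/(8 - 313) - 2059) = 1/(2*(-313)*(-8 - 313 - 313*(-305))/(-305) - 2059) = 1/(2*(-313)*(-1/305)*(-8 - 313 + 95465) - 2059) = 1/(2*(-313)*(-1/305)*95144 - 2059) = 1/(59560144/305 - 2059) = 1/(58932149/305) = 305/58932149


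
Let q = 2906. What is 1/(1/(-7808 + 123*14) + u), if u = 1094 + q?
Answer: 6086/24343999 ≈ 0.00025000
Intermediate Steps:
u = 4000 (u = 1094 + 2906 = 4000)
1/(1/(-7808 + 123*14) + u) = 1/(1/(-7808 + 123*14) + 4000) = 1/(1/(-7808 + 1722) + 4000) = 1/(1/(-6086) + 4000) = 1/(-1/6086 + 4000) = 1/(24343999/6086) = 6086/24343999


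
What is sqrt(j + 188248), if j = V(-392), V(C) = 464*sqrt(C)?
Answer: 2*sqrt(47062 + 1624*I*sqrt(2)) ≈ 434.0 + 10.584*I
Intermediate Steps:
j = 6496*I*sqrt(2) (j = 464*sqrt(-392) = 464*(14*I*sqrt(2)) = 6496*I*sqrt(2) ≈ 9186.7*I)
sqrt(j + 188248) = sqrt(6496*I*sqrt(2) + 188248) = sqrt(188248 + 6496*I*sqrt(2))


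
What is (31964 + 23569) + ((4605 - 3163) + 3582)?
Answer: 60557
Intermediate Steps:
(31964 + 23569) + ((4605 - 3163) + 3582) = 55533 + (1442 + 3582) = 55533 + 5024 = 60557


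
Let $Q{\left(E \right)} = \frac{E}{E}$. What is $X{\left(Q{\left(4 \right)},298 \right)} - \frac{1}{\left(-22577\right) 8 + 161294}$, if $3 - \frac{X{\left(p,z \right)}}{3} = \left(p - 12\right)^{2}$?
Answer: $- \frac{6839987}{19322} \approx -354.0$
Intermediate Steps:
$Q{\left(E \right)} = 1$
$X{\left(p,z \right)} = 9 - 3 \left(-12 + p\right)^{2}$ ($X{\left(p,z \right)} = 9 - 3 \left(p - 12\right)^{2} = 9 - 3 \left(-12 + p\right)^{2}$)
$X{\left(Q{\left(4 \right)},298 \right)} - \frac{1}{\left(-22577\right) 8 + 161294} = \left(9 - 3 \left(-12 + 1\right)^{2}\right) - \frac{1}{\left(-22577\right) 8 + 161294} = \left(9 - 3 \left(-11\right)^{2}\right) - \frac{1}{-180616 + 161294} = \left(9 - 363\right) - \frac{1}{-19322} = \left(9 - 363\right) - - \frac{1}{19322} = -354 + \frac{1}{19322} = - \frac{6839987}{19322}$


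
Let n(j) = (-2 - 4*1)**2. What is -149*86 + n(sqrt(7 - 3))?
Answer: -12778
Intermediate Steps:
n(j) = 36 (n(j) = (-2 - 4)**2 = (-6)**2 = 36)
-149*86 + n(sqrt(7 - 3)) = -149*86 + 36 = -12814 + 36 = -12778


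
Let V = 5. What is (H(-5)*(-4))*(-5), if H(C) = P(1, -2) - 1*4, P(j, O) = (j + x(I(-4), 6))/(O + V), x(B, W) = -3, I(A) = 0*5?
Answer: -280/3 ≈ -93.333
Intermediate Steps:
I(A) = 0
P(j, O) = (-3 + j)/(5 + O) (P(j, O) = (j - 3)/(O + 5) = (-3 + j)/(5 + O))
H(C) = -14/3 (H(C) = (-3 + 1)/(5 - 2) - 1*4 = -2/3 - 4 = (⅓)*(-2) - 4 = -⅔ - 4 = -14/3)
(H(-5)*(-4))*(-5) = -14/3*(-4)*(-5) = (56/3)*(-5) = -280/3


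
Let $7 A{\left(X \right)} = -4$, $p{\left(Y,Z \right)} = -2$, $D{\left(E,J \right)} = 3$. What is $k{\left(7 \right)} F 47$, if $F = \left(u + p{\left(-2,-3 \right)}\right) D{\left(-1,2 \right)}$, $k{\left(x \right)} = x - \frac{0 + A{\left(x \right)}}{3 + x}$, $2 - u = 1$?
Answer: $- \frac{34827}{35} \approx -995.06$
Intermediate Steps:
$A{\left(X \right)} = - \frac{4}{7}$ ($A{\left(X \right)} = \frac{1}{7} \left(-4\right) = - \frac{4}{7}$)
$u = 1$ ($u = 2 - 1 = 1$)
$k{\left(x \right)} = x + \frac{4}{7 \left(3 + x\right)}$ ($k{\left(x \right)} = x - \frac{0 - \frac{4}{7}}{3 + x} = x - - \frac{4}{7 \left(3 + x\right)} = x + \frac{4}{7 \left(3 + x\right)}$)
$F = -3$ ($F = \left(1 - 2\right) 3 = \left(-1\right) 3 = -3$)
$k{\left(7 \right)} F 47 = \frac{\frac{4}{7} + 7^{2} + 3 \cdot 7}{3 + 7} \left(-3\right) 47 = \frac{\frac{4}{7} + 49 + 21}{10} \left(-3\right) 47 = \frac{1}{10} \cdot \frac{494}{7} \left(-3\right) 47 = \frac{247}{35} \left(-3\right) 47 = \left(- \frac{741}{35}\right) 47 = - \frac{34827}{35}$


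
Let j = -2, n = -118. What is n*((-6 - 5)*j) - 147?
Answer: -2743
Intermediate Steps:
n*((-6 - 5)*j) - 147 = -118*(-6 - 5)*(-2) - 147 = -(-1298)*(-2) - 147 = -118*22 - 147 = -2596 - 147 = -2743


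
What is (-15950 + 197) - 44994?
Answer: -60747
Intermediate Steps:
(-15950 + 197) - 44994 = -15753 - 44994 = -60747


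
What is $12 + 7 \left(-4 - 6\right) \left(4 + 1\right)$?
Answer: $-338$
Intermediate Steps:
$12 + 7 \left(-4 - 6\right) \left(4 + 1\right) = 12 + 7 \left(\left(-10\right) 5\right) = 12 + 7 \left(-50\right) = 12 - 350 = -338$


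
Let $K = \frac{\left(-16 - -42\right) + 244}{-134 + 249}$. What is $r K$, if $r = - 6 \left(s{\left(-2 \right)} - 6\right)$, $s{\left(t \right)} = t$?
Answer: $\frac{2592}{23} \approx 112.7$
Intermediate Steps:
$K = \frac{54}{23}$ ($K = \frac{\left(-16 + 42\right) + 244}{115} = \left(26 + 244\right) \frac{1}{115} = 270 \cdot \frac{1}{115} = \frac{54}{23} \approx 2.3478$)
$r = 48$ ($r = - 6 \left(-2 - 6\right) = \left(-6\right) \left(-8\right) = 48$)
$r K = 48 \cdot \frac{54}{23} = \frac{2592}{23}$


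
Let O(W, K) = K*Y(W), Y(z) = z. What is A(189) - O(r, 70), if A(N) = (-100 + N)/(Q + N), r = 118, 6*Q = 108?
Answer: -1709731/207 ≈ -8259.6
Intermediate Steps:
Q = 18 (Q = (1/6)*108 = 18)
O(W, K) = K*W
A(N) = (-100 + N)/(18 + N)
A(189) - O(r, 70) = (-100 + 189)/(18 + 189) - 70*118 = 89/207 - 1*8260 = (1/207)*89 - 8260 = 89/207 - 8260 = -1709731/207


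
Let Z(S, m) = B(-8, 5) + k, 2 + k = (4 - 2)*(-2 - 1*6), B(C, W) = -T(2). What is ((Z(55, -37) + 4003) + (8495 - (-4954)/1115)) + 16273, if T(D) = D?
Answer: 32062319/1115 ≈ 28755.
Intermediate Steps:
B(C, W) = -2 (B(C, W) = -1*2 = -2)
k = -18 (k = -2 + (4 - 2)*(-2 - 1*6) = -2 + 2*(-2 - 6) = -2 + 2*(-8) = -2 - 16 = -18)
Z(S, m) = -20 (Z(S, m) = -2 - 18 = -20)
((Z(55, -37) + 4003) + (8495 - (-4954)/1115)) + 16273 = ((-20 + 4003) + (8495 - (-4954)/1115)) + 16273 = (3983 + (8495 - (-4954)/1115)) + 16273 = (3983 + (8495 - 1*(-4954/1115))) + 16273 = (3983 + (8495 + 4954/1115)) + 16273 = (3983 + 9476879/1115) + 16273 = 13917924/1115 + 16273 = 32062319/1115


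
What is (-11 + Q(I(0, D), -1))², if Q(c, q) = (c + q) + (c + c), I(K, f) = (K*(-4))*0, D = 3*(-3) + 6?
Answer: 144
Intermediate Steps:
D = -3 (D = -9 + 6 = -3)
I(K, f) = 0 (I(K, f) = -4*K*0 = 0)
Q(c, q) = q + 3*c (Q(c, q) = (c + q) + 2*c = q + 3*c)
(-11 + Q(I(0, D), -1))² = (-11 + (-1 + 3*0))² = (-11 + (-1 + 0))² = (-11 - 1)² = (-12)² = 144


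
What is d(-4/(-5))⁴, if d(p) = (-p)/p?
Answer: 1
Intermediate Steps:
d(p) = -1
d(-4/(-5))⁴ = (-1)⁴ = 1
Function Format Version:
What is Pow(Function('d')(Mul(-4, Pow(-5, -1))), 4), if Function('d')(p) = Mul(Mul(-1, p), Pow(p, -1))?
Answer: 1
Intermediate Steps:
Function('d')(p) = -1
Pow(Function('d')(Mul(-4, Pow(-5, -1))), 4) = Pow(-1, 4) = 1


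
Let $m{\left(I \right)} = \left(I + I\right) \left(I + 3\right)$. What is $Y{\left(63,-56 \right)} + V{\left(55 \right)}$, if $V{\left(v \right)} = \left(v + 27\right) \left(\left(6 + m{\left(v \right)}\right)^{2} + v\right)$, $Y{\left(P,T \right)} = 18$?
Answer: $3344046200$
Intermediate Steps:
$m{\left(I \right)} = 2 I \left(3 + I\right)$
$V{\left(v \right)} = \left(27 + v\right) \left(v + \left(6 + 2 v \left(3 + v\right)\right)^{2}\right)$ ($V{\left(v \right)} = \left(v + 27\right) \left(\left(6 + 2 v \left(3 + v\right)\right)^{2} + v\right) = \left(27 + v\right) \left(v + \left(6 + 2 v \left(3 + v\right)\right)^{2}\right)$)
$Y{\left(63,-56 \right)} + V{\left(55 \right)} = 18 + \left(972 + 4 \cdot 55^{5} + 132 \cdot 55^{4} + 708 \cdot 55^{3} + 1693 \cdot 55^{2} + 2007 \cdot 55\right) = 18 + \left(972 + 4 \cdot 503284375 + 132 \cdot 9150625 + 708 \cdot 166375 + 1693 \cdot 3025 + 110385\right) = 18 + \left(972 + 2013137500 + 1207882500 + 117793500 + 5121325 + 110385\right) = 18 + 3344046182 = 3344046200$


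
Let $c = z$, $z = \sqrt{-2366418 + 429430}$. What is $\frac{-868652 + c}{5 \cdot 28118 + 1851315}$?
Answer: $- \frac{868652}{1991905} + \frac{2 i \sqrt{484247}}{1991905} \approx -0.43609 + 0.00069871 i$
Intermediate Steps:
$z = 2 i \sqrt{484247}$ ($z = \sqrt{-1936988} = 2 i \sqrt{484247} \approx 1391.8 i$)
$c = 2 i \sqrt{484247} \approx 1391.8 i$
$\frac{-868652 + c}{5 \cdot 28118 + 1851315} = \frac{-868652 + 2 i \sqrt{484247}}{5 \cdot 28118 + 1851315} = \frac{-868652 + 2 i \sqrt{484247}}{140590 + 1851315} = \frac{-868652 + 2 i \sqrt{484247}}{1991905} = \left(-868652 + 2 i \sqrt{484247}\right) \frac{1}{1991905} = - \frac{868652}{1991905} + \frac{2 i \sqrt{484247}}{1991905}$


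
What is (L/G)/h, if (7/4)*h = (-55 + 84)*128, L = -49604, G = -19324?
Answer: 86807/71730688 ≈ 0.0012102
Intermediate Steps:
h = 14848/7 (h = 4*((-55 + 84)*128)/7 = 4*(29*128)/7 = (4/7)*3712 = 14848/7 ≈ 2121.1)
(L/G)/h = (-49604/(-19324))/(14848/7) = -49604*(-1/19324)*(7/14848) = (12401/4831)*(7/14848) = 86807/71730688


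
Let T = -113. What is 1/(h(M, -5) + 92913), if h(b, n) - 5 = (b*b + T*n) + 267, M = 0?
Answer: 1/93750 ≈ 1.0667e-5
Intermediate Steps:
h(b, n) = 272 + b² - 113*n (h(b, n) = 5 + ((b*b - 113*n) + 267) = 5 + ((b² - 113*n) + 267) = 5 + (267 + b² - 113*n) = 272 + b² - 113*n)
1/(h(M, -5) + 92913) = 1/((272 + 0² - 113*(-5)) + 92913) = 1/((272 + 0 + 565) + 92913) = 1/(837 + 92913) = 1/93750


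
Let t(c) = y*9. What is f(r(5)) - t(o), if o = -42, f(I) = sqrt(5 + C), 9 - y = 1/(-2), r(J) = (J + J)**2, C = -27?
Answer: -171/2 + I*sqrt(22) ≈ -85.5 + 4.6904*I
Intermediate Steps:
r(J) = 4*J**2 (r(J) = (2*J)**2 = 4*J**2)
y = 19/2 (y = 9 - 1/(-2) = 9 - 1*(-1/2) = 9 + 1/2 = 19/2 ≈ 9.5000)
f(I) = I*sqrt(22) (f(I) = sqrt(5 - 27) = sqrt(-22) = I*sqrt(22))
t(c) = 171/2 (t(c) = (19/2)*9 = 171/2)
f(r(5)) - t(o) = I*sqrt(22) - 1*171/2 = I*sqrt(22) - 171/2 = -171/2 + I*sqrt(22)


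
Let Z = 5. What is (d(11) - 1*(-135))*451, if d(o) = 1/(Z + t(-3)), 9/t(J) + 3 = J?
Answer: 427097/7 ≈ 61014.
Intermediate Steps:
t(J) = 9/(-3 + J)
d(o) = 2/7 (d(o) = 1/(5 + 9/(-3 - 3)) = 1/(5 + 9/(-6)) = 1/(5 + 9*(-1/6)) = 1/(5 - 3/2) = 1/(7/2) = 2/7)
(d(11) - 1*(-135))*451 = (2/7 - 1*(-135))*451 = (2/7 + 135)*451 = (947/7)*451 = 427097/7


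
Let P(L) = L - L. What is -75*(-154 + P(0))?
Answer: 11550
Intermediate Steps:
P(L) = 0
-75*(-154 + P(0)) = -75*(-154 + 0) = -75*(-154) = 11550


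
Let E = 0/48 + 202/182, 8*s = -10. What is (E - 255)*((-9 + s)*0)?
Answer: 0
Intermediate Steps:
s = -5/4 (s = (⅛)*(-10) = -5/4 ≈ -1.2500)
E = 101/91 (E = 0*(1/48) + 202*(1/182) = 0 + 101/91 = 101/91 ≈ 1.1099)
(E - 255)*((-9 + s)*0) = (101/91 - 255)*((-9 - 5/4)*0) = -(-236816)*0/91 = -23104/91*0 = 0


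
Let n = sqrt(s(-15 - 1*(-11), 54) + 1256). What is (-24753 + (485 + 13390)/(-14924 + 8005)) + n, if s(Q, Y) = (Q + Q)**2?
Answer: -4629186/187 + 2*sqrt(330) ≈ -24719.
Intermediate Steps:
s(Q, Y) = 4*Q**2 (s(Q, Y) = (2*Q)**2 = 4*Q**2)
n = 2*sqrt(330) (n = sqrt(4*(-15 - 1*(-11))**2 + 1256) = sqrt(4*(-15 + 11)**2 + 1256) = sqrt(4*(-4)**2 + 1256) = sqrt(4*16 + 1256) = sqrt(64 + 1256) = sqrt(1320) = 2*sqrt(330) ≈ 36.332)
(-24753 + (485 + 13390)/(-14924 + 8005)) + n = (-24753 + (485 + 13390)/(-14924 + 8005)) + 2*sqrt(330) = (-24753 + 13875/(-6919)) + 2*sqrt(330) = (-24753 + 13875*(-1/6919)) + 2*sqrt(330) = (-24753 - 375/187) + 2*sqrt(330) = -4629186/187 + 2*sqrt(330)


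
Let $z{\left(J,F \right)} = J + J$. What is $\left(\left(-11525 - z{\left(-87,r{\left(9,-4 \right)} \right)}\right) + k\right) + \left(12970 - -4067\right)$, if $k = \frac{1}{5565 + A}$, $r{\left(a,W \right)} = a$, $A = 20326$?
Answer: $\frac{147216227}{25891} \approx 5686.0$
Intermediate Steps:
$z{\left(J,F \right)} = 2 J$
$k = \frac{1}{25891}$ ($k = \frac{1}{5565 + 20326} = \frac{1}{25891} \approx 3.8623 \cdot 10^{-5}$)
$\left(\left(-11525 - z{\left(-87,r{\left(9,-4 \right)} \right)}\right) + k\right) + \left(12970 - -4067\right) = \left(\left(-11525 - 2 \left(-87\right)\right) + \frac{1}{25891}\right) + \left(12970 - -4067\right) = \left(\left(-11525 - -174\right) + \frac{1}{25891}\right) + \left(12970 + 4067\right) = \left(\left(-11525 + 174\right) + \frac{1}{25891}\right) + 17037 = \left(-11351 + \frac{1}{25891}\right) + 17037 = - \frac{293888740}{25891} + 17037 = \frac{147216227}{25891}$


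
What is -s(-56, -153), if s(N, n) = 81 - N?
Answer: -137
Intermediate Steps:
-s(-56, -153) = -(81 - 1*(-56)) = -(81 + 56) = -1*137 = -137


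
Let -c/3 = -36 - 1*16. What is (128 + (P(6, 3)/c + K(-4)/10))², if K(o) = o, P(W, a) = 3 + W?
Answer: 1101642481/67600 ≈ 16296.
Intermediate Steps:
c = 156 (c = -3*(-36 - 1*16) = -3*(-36 - 16) = -3*(-52) = 156)
(128 + (P(6, 3)/c + K(-4)/10))² = (128 + ((3 + 6)/156 - 4/10))² = (128 + (9*(1/156) - 4*⅒))² = (128 + (3/52 - ⅖))² = (128 - 89/260)² = (33191/260)² = 1101642481/67600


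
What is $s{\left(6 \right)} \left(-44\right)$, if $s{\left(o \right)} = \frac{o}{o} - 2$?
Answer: $44$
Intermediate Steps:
$s{\left(o \right)} = -1$ ($s{\left(o \right)} = 1 - 2 = -1$)
$s{\left(6 \right)} \left(-44\right) = \left(-1\right) \left(-44\right) = 44$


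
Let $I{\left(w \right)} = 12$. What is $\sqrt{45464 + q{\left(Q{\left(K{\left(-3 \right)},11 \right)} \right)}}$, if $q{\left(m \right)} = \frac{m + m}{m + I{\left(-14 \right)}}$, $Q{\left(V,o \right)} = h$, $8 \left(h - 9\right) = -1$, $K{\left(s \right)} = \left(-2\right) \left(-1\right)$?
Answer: $\frac{\sqrt{1267969210}}{167} \approx 213.22$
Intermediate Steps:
$K{\left(s \right)} = 2$
$h = \frac{71}{8}$ ($h = 9 + \frac{1}{8} \left(-1\right) = 9 - \frac{1}{8} = \frac{71}{8} \approx 8.875$)
$Q{\left(V,o \right)} = \frac{71}{8}$
$q{\left(m \right)} = \frac{2 m}{12 + m}$ ($q{\left(m \right)} = \frac{m + m}{m + 12} = \frac{2 m}{12 + m}$)
$\sqrt{45464 + q{\left(Q{\left(K{\left(-3 \right)},11 \right)} \right)}} = \sqrt{45464 + 2 \cdot \frac{71}{8} \frac{1}{12 + \frac{71}{8}}} = \sqrt{45464 + 2 \cdot \frac{71}{8} \frac{1}{\frac{167}{8}}} = \sqrt{45464 + 2 \cdot \frac{71}{8} \cdot \frac{8}{167}} = \sqrt{45464 + \frac{142}{167}} = \sqrt{\frac{7592630}{167}} = \frac{\sqrt{1267969210}}{167}$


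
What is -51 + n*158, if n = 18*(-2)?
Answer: -5739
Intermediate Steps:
n = -36
-51 + n*158 = -51 - 36*158 = -51 - 5688 = -5739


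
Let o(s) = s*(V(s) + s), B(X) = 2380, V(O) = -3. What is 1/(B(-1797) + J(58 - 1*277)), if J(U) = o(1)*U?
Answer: 1/2818 ≈ 0.00035486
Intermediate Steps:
o(s) = s*(-3 + s)
J(U) = -2*U (J(U) = (1*(-3 + 1))*U = (1*(-2))*U = -2*U)
1/(B(-1797) + J(58 - 1*277)) = 1/(2380 - 2*(58 - 1*277)) = 1/(2380 - 2*(58 - 277)) = 1/(2380 - 2*(-219)) = 1/(2380 + 438) = 1/2818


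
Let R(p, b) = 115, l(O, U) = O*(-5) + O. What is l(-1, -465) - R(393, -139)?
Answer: -111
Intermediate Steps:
l(O, U) = -4*O (l(O, U) = -5*O + O = -4*O)
l(-1, -465) - R(393, -139) = -4*(-1) - 1*115 = 4 - 115 = -111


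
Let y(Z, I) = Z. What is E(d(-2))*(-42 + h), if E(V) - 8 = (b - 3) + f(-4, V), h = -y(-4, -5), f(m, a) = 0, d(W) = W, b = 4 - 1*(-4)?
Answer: -494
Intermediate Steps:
b = 8 (b = 4 + 4 = 8)
h = 4 (h = -1*(-4) = 4)
E(V) = 13 (E(V) = 8 + ((8 - 3) + 0) = 8 + (5 + 0) = 8 + 5 = 13)
E(d(-2))*(-42 + h) = 13*(-42 + 4) = 13*(-38) = -494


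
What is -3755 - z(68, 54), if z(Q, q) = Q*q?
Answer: -7427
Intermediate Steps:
-3755 - z(68, 54) = -3755 - 68*54 = -3755 - 1*3672 = -3755 - 3672 = -7427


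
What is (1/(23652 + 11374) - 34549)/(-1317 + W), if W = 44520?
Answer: -403371091/504409426 ≈ -0.79969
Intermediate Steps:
(1/(23652 + 11374) - 34549)/(-1317 + W) = (1/(23652 + 11374) - 34549)/(-1317 + 44520) = (1/35026 - 34549)/43203 = (1/35026 - 34549)*(1/43203) = -1210113273/35026*1/43203 = -403371091/504409426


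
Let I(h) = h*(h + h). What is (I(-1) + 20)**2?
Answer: 484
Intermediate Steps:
I(h) = 2*h**2 (I(h) = h*(2*h) = 2*h**2)
(I(-1) + 20)**2 = (2*(-1)**2 + 20)**2 = (2*1 + 20)**2 = (2 + 20)**2 = 22**2 = 484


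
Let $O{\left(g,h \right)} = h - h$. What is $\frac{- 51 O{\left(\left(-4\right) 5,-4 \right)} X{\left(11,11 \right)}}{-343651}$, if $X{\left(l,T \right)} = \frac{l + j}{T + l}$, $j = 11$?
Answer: $0$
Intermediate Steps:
$O{\left(g,h \right)} = 0$
$X{\left(l,T \right)} = \frac{11 + l}{T + l}$ ($X{\left(l,T \right)} = \frac{l + 11}{T + l} = \frac{11 + l}{T + l}$)
$\frac{- 51 O{\left(\left(-4\right) 5,-4 \right)} X{\left(11,11 \right)}}{-343651} = \frac{\left(-51\right) 0 \frac{11 + 11}{11 + 11}}{-343651} = 0 \cdot \frac{1}{22} \cdot 22 \left(- \frac{1}{343651}\right) = 0 \cdot 1 \left(- \frac{1}{343651}\right) = 0 \left(- \frac{1}{343651}\right) = 0$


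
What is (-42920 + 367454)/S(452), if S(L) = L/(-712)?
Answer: -57767052/113 ≈ -5.1121e+5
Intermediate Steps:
S(L) = -L/712 (S(L) = L*(-1/712) = -L/712)
(-42920 + 367454)/S(452) = (-42920 + 367454)/((-1/712*452)) = 324534/(-113/178) = 324534*(-178/113) = -57767052/113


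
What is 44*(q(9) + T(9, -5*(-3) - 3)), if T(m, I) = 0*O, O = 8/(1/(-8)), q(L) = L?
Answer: 396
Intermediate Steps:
O = -64 (O = 8/(-⅛) = 8*(-8) = -64)
T(m, I) = 0 (T(m, I) = 0*(-64) = 0)
44*(q(9) + T(9, -5*(-3) - 3)) = 44*(9 + 0) = 44*9 = 396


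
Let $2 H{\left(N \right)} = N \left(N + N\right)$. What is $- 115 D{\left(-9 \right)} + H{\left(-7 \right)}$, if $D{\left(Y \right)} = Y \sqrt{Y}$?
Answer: $49 + 3105 i \approx 49.0 + 3105.0 i$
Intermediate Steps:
$D{\left(Y \right)} = Y^{\frac{3}{2}}$
$H{\left(N \right)} = N^{2}$ ($H{\left(N \right)} = \frac{N \left(N + N\right)}{2} = \frac{N 2 N}{2} = \frac{2 N^{2}}{2} = N^{2}$)
$- 115 D{\left(-9 \right)} + H{\left(-7 \right)} = - 115 \left(-9\right)^{\frac{3}{2}} + \left(-7\right)^{2} = - 115 \left(- 27 i\right) + 49 = 3105 i + 49 = 49 + 3105 i$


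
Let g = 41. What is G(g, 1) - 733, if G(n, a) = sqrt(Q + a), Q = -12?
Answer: -733 + I*sqrt(11) ≈ -733.0 + 3.3166*I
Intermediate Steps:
G(n, a) = sqrt(-12 + a)
G(g, 1) - 733 = sqrt(-12 + 1) - 733 = sqrt(-11) - 733 = I*sqrt(11) - 733 = -733 + I*sqrt(11)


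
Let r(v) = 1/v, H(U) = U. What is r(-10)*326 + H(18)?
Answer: -73/5 ≈ -14.600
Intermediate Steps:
r(-10)*326 + H(18) = 326/(-10) + 18 = -1/10*326 + 18 = -163/5 + 18 = -73/5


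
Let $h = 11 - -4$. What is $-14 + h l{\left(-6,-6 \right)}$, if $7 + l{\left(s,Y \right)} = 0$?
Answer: $-119$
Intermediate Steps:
$h = 15$ ($h = 11 + 4 = 15$)
$l{\left(s,Y \right)} = -7$ ($l{\left(s,Y \right)} = -7 + 0 = -7$)
$-14 + h l{\left(-6,-6 \right)} = -14 + 15 \left(-7\right) = -14 - 105 = -119$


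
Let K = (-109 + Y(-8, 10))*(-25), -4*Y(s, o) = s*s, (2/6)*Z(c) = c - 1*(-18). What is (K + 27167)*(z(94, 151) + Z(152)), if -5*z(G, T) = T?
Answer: 72670508/5 ≈ 1.4534e+7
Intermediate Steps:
Z(c) = 54 + 3*c (Z(c) = 3*(c - 1*(-18)) = 3*(c + 18) = 3*(18 + c) = 54 + 3*c)
z(G, T) = -T/5
Y(s, o) = -s²/4 (Y(s, o) = -s*s/4 = -s²/4)
K = 3125 (K = (-109 - ¼*(-8)²)*(-25) = (-109 - ¼*64)*(-25) = (-109 - 16)*(-25) = -125*(-25) = 3125)
(K + 27167)*(z(94, 151) + Z(152)) = (3125 + 27167)*(-⅕*151 + (54 + 3*152)) = 30292*(-151/5 + (54 + 456)) = 30292*(-151/5 + 510) = 30292*(2399/5) = 72670508/5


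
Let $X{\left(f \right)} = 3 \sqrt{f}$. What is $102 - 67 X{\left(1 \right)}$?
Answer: $-99$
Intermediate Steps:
$102 - 67 X{\left(1 \right)} = 102 - 67 \cdot 3 \sqrt{1} = 102 - 67 \cdot 3 \cdot 1 = 102 - 201 = -99$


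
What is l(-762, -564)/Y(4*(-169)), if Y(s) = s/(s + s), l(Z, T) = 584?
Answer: 1168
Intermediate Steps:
Y(s) = ½ (Y(s) = s/((2*s)) = s*(1/(2*s)) = ½)
l(-762, -564)/Y(4*(-169)) = 584/(½) = 584*2 = 1168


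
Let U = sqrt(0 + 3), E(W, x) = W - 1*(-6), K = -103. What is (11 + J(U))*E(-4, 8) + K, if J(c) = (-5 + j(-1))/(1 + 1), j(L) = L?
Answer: -87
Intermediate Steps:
E(W, x) = 6 + W (E(W, x) = W + 6 = 6 + W)
U = sqrt(3) ≈ 1.7320
J(c) = -3 (J(c) = (-5 - 1)/(1 + 1) = -6/2 = -6*1/2 = -3)
(11 + J(U))*E(-4, 8) + K = (11 - 3)*(6 - 4) - 103 = 8*2 - 103 = 16 - 103 = -87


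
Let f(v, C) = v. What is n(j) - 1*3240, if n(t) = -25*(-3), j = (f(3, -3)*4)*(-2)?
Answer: -3165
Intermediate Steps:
j = -24 (j = (3*4)*(-2) = 12*(-2) = -24)
n(t) = 75
n(j) - 1*3240 = 75 - 1*3240 = 75 - 3240 = -3165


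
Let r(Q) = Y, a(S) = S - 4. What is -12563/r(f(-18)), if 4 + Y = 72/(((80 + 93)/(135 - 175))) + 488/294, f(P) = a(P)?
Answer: 319489653/482872 ≈ 661.64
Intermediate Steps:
a(S) = -4 + S
f(P) = -4 + P
Y = -482872/25431 (Y = -4 + (72/(((80 + 93)/(135 - 175))) + 488/294) = -4 + (72/((173/(-40))) + 488*(1/294)) = -4 + (72/((173*(-1/40))) + 244/147) = -4 + (72/(-173/40) + 244/147) = -4 + (72*(-40/173) + 244/147) = -4 + (-2880/173 + 244/147) = -4 - 381148/25431 = -482872/25431 ≈ -18.988)
r(Q) = -482872/25431
-12563/r(f(-18)) = -12563/(-482872/25431) = -12563*(-25431/482872) = 319489653/482872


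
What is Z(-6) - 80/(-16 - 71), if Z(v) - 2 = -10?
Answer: -616/87 ≈ -7.0805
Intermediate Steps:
Z(v) = -8 (Z(v) = 2 - 10 = -8)
Z(-6) - 80/(-16 - 71) = -8 - 80/(-16 - 71) = -8 - 80/(-87) = -8 - 1/87*(-80) = -8 + 80/87 = -616/87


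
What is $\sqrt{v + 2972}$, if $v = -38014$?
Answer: $i \sqrt{35042} \approx 187.2 i$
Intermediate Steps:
$\sqrt{v + 2972} = \sqrt{-38014 + 2972} = \sqrt{-35042} = i \sqrt{35042}$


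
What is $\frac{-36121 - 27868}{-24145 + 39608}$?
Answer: $- \frac{63989}{15463} \approx -4.1382$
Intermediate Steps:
$\frac{-36121 - 27868}{-24145 + 39608} = - \frac{63989}{15463}$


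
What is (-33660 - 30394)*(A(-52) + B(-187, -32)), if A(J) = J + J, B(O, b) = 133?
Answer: -1857566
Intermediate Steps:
A(J) = 2*J
(-33660 - 30394)*(A(-52) + B(-187, -32)) = (-33660 - 30394)*(2*(-52) + 133) = -64054*(-104 + 133) = -64054*29 = -1857566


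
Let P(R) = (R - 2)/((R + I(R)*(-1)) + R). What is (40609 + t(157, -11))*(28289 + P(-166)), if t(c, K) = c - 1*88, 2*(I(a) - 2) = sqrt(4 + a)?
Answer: 256841664922678/223193 - 61505136*I*sqrt(2)/223193 ≈ 1.1508e+9 - 389.71*I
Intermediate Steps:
I(a) = 2 + sqrt(4 + a)/2
t(c, K) = -88 + c (t(c, K) = c - 88 = -88 + c)
P(R) = (-2 + R)/(-2 + 2*R - sqrt(4 + R)/2) (P(R) = (R - 2)/((R + (2 + sqrt(4 + R)/2)*(-1)) + R) = (-2 + R)/((R + (-2 - sqrt(4 + R)/2)) + R) = (-2 + R)/((-2 + R - sqrt(4 + R)/2) + R) = (-2 + R)/(-2 + 2*R - sqrt(4 + R)/2))
(40609 + t(157, -11))*(28289 + P(-166)) = (40609 + (-88 + 157))*(28289 + 2*(2 - 1*(-166))/(4 + sqrt(4 - 166) - 4*(-166))) = (40609 + 69)*(28289 + 2*(2 + 166)/(4 + sqrt(-162) + 664)) = 40678*(28289 + 2*168/(4 + 9*I*sqrt(2) + 664)) = 40678*(28289 + 2*168/(668 + 9*I*sqrt(2))) = 40678*(28289 + 336/(668 + 9*I*sqrt(2))) = 1150739942 + 13667808/(668 + 9*I*sqrt(2))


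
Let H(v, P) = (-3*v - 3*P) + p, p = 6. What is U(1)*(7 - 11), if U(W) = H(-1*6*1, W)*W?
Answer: -84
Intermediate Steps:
H(v, P) = 6 - 3*P - 3*v (H(v, P) = (-3*v - 3*P) + 6 = (-3*P - 3*v) + 6 = 6 - 3*P - 3*v)
U(W) = W*(24 - 3*W) (U(W) = (6 - 3*W - 3*(-1*6))*W = (6 - 3*W - (-18))*W = (6 - 3*W - 3*(-6))*W = (6 - 3*W + 18)*W = (24 - 3*W)*W = W*(24 - 3*W))
U(1)*(7 - 11) = (3*1*(8 - 1*1))*(7 - 11) = (3*1*(8 - 1))*(-4) = (3*1*7)*(-4) = 21*(-4) = -84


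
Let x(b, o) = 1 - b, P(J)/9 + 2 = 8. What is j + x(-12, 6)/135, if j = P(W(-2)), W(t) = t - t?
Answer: 7303/135 ≈ 54.096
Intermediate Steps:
W(t) = 0
P(J) = 54 (P(J) = -18 + 9*8 = -18 + 72 = 54)
j = 54
j + x(-12, 6)/135 = 54 + (1 - 1*(-12))/135 = 54 + (1 + 12)*(1/135) = 54 + 13*(1/135) = 54 + 13/135 = 7303/135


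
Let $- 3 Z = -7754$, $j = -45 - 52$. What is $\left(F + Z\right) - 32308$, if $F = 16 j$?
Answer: $- \frac{93826}{3} \approx -31275.0$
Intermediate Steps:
$j = -97$
$F = -1552$ ($F = 16 \left(-97\right) = -1552$)
$Z = \frac{7754}{3}$ ($Z = \left(- \frac{1}{3}\right) \left(-7754\right) = \frac{7754}{3} \approx 2584.7$)
$\left(F + Z\right) - 32308 = \left(-1552 + \frac{7754}{3}\right) - 32308 = \frac{3098}{3} - 32308 = - \frac{93826}{3}$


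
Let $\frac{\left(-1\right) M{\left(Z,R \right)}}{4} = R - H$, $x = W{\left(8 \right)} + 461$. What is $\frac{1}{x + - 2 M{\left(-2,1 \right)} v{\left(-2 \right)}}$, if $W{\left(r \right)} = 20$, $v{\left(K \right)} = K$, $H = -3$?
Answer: $\frac{1}{417} \approx 0.0023981$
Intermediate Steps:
$x = 481$ ($x = 20 + 461 = 481$)
$M{\left(Z,R \right)} = -12 - 4 R$ ($M{\left(Z,R \right)} = - 4 \left(R - -3\right) = - 4 \left(R + 3\right) = - 4 \left(3 + R\right) = -12 - 4 R$)
$\frac{1}{x + - 2 M{\left(-2,1 \right)} v{\left(-2 \right)}} = \frac{1}{481 + - 2 \left(-12 - 4\right) \left(-2\right)} = \frac{1}{481 + \left(-2\right) \left(-16\right) \left(-2\right)} = \frac{1}{481 + 32 \left(-2\right)} = \frac{1}{481 - 64} = \frac{1}{417}$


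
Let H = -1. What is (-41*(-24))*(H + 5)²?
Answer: 15744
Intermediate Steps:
(-41*(-24))*(H + 5)² = (-41*(-24))*(-1 + 5)² = 984*4² = 984*16 = 15744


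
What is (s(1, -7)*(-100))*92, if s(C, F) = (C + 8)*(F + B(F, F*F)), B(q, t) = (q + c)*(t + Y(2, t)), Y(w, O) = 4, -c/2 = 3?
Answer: 57628800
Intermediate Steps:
c = -6 (c = -2*3 = -6)
B(q, t) = (-6 + q)*(4 + t) (B(q, t) = (q - 6)*(t + 4) = (-6 + q)*(4 + t))
s(C, F) = (8 + C)*(-24 + F³ - 6*F² + 5*F) (s(C, F) = (C + 8)*(F + (-24 - 6*F*F + 4*F + F*(F*F))) = (8 + C)*(F + (-24 - 6*F² + 4*F + F*F²)) = (8 + C)*(F + (-24 - 6*F² + 4*F + F³)) = (8 + C)*(F + (-24 + F³ - 6*F² + 4*F)) = (8 + C)*(-24 + F³ - 6*F² + 5*F))
(s(1, -7)*(-100))*92 = ((-192 - 48*(-7)² + 8*(-7)³ + 40*(-7) + 1*(-7) - 1*1*(24 - 1*(-7)³ - 4*(-7) + 6*(-7)²))*(-100))*92 = ((-192 - 48*49 + 8*(-343) - 280 - 7 - 1*1*(24 - 1*(-343) + 28 + 6*49))*(-100))*92 = ((-192 - 2352 - 2744 - 280 - 7 - 1*1*(24 + 343 + 28 + 294))*(-100))*92 = ((-192 - 2352 - 2744 - 280 - 7 - 1*1*689)*(-100))*92 = ((-192 - 2352 - 2744 - 280 - 7 - 689)*(-100))*92 = -6264*(-100)*92 = 626400*92 = 57628800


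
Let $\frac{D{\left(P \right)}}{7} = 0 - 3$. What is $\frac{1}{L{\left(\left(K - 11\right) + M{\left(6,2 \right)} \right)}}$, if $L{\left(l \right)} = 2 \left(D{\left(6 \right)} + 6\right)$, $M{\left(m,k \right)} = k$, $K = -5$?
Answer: $- \frac{1}{30} \approx -0.033333$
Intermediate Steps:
$D{\left(P \right)} = -21$ ($D{\left(P \right)} = 7 \left(0 - 3\right) = 7 \left(-3\right) = -21$)
$L{\left(l \right)} = -30$ ($L{\left(l \right)} = 2 \left(-21 + 6\right) = 2 \left(-15\right) = -30$)
$\frac{1}{L{\left(\left(K - 11\right) + M{\left(6,2 \right)} \right)}} = \frac{1}{-30} = - \frac{1}{30}$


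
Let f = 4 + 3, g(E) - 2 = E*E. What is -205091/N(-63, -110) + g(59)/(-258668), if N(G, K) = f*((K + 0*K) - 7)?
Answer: 53047626211/211849092 ≈ 250.40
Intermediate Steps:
g(E) = 2 + E**2 (g(E) = 2 + E*E = 2 + E**2)
f = 7
N(G, K) = -49 + 7*K (N(G, K) = 7*((K + 0*K) - 7) = 7*((K + 0) - 7) = 7*(K - 7) = 7*(-7 + K) = -49 + 7*K)
-205091/N(-63, -110) + g(59)/(-258668) = -205091/(-49 + 7*(-110)) + (2 + 59**2)/(-258668) = -205091/(-49 - 770) + (2 + 3481)*(-1/258668) = -205091/(-819) + 3483*(-1/258668) = -205091*(-1/819) - 3483/258668 = 205091/819 - 3483/258668 = 53047626211/211849092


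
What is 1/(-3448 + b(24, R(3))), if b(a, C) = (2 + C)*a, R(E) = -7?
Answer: -1/3568 ≈ -0.00028027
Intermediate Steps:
b(a, C) = a*(2 + C)
1/(-3448 + b(24, R(3))) = 1/(-3448 + 24*(2 - 7)) = 1/(-3448 + 24*(-5)) = 1/(-3448 - 120) = 1/(-3568) = -1/3568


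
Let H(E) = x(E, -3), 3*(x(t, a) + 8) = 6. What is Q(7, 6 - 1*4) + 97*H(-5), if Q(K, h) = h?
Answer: -580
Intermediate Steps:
x(t, a) = -6 (x(t, a) = -8 + (1/3)*6 = -8 + 2 = -6)
H(E) = -6
Q(7, 6 - 1*4) + 97*H(-5) = (6 - 1*4) + 97*(-6) = (6 - 4) - 582 = 2 - 582 = -580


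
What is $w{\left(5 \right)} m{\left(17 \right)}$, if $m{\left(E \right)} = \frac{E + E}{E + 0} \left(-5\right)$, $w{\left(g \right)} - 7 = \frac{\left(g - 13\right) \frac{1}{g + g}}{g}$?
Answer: $- \frac{342}{5} \approx -68.4$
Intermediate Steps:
$w{\left(g \right)} = 7 + \frac{-13 + g}{2 g^{2}}$ ($w{\left(g \right)} = 7 + \frac{\left(g - 13\right) \frac{1}{g + g}}{g} = 7 + \frac{\left(-13 + g\right) \frac{1}{2 g}}{g} = 7 + \frac{\frac{1}{2} \frac{1}{g} \left(-13 + g\right)}{g} = 7 + \frac{-13 + g}{2 g^{2}}$)
$m{\left(E \right)} = -10$ ($m{\left(E \right)} = \frac{2 E}{E} \left(-5\right) = 2 \left(-5\right) = -10$)
$w{\left(5 \right)} m{\left(17 \right)} = \frac{-13 + 5 + 14 \cdot 5^{2}}{2 \cdot 25} \left(-10\right) = \frac{1}{2} \cdot \frac{1}{25} \left(-13 + 5 + 14 \cdot 25\right) \left(-10\right) = \frac{1}{2} \cdot \frac{1}{25} \left(-13 + 5 + 350\right) \left(-10\right) = \frac{1}{2} \cdot \frac{1}{25} \cdot 342 \left(-10\right) = \frac{171}{25} \left(-10\right) = - \frac{342}{5}$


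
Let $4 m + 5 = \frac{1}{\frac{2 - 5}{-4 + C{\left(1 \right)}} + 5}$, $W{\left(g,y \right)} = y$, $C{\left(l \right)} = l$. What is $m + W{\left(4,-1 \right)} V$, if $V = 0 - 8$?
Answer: $\frac{163}{24} \approx 6.7917$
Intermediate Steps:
$m = - \frac{29}{24}$ ($m = - \frac{5}{4} + \frac{1}{4 \left(\frac{2 - 5}{-4 + 1} + 5\right)} = - \frac{5}{4} + \frac{1}{4 \left(- \frac{3}{-3} + 5\right)} = - \frac{5}{4} + \frac{1}{4 \left(\left(-3\right) \left(- \frac{1}{3}\right) + 5\right)} = - \frac{5}{4} + \frac{1}{4 \left(1 + 5\right)} = - \frac{5}{4} + \frac{1}{4 \cdot 6} = - \frac{5}{4} + \frac{1}{4} \cdot \frac{1}{6} = - \frac{5}{4} + \frac{1}{24} = - \frac{29}{24} \approx -1.2083$)
$V = -8$ ($V = 0 - 8 = -8$)
$m + W{\left(4,-1 \right)} V = - \frac{29}{24} - -8 = - \frac{29}{24} + 8 = \frac{163}{24}$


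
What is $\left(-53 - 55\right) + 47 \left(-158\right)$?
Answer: $-7534$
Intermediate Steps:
$\left(-53 - 55\right) + 47 \left(-158\right) = \left(-53 - 55\right) - 7426 = -108 - 7426 = -7534$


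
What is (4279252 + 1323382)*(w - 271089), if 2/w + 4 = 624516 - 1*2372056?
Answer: -663547895345842753/436886 ≈ -1.5188e+12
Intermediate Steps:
w = -1/873772 (w = 2/(-4 + (624516 - 1*2372056)) = 2/(-4 + (624516 - 2372056)) = 2/(-4 - 1747540) = 2/(-1747544) = 2*(-1/1747544) = -1/873772 ≈ -1.1445e-6)
(4279252 + 1323382)*(w - 271089) = (4279252 + 1323382)*(-1/873772 - 271089) = 5602634*(-236869977709/873772) = -663547895345842753/436886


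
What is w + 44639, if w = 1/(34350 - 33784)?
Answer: 25265675/566 ≈ 44639.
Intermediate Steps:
w = 1/566 ≈ 0.0017668
w + 44639 = 1/566 + 44639 = 25265675/566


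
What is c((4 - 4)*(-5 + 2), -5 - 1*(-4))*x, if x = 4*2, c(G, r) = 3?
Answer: 24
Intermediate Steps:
x = 8
c((4 - 4)*(-5 + 2), -5 - 1*(-4))*x = 3*8 = 24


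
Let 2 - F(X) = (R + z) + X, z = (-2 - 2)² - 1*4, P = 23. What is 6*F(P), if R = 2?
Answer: -210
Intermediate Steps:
z = 12 (z = (-4)² - 4 = 16 - 4 = 12)
F(X) = -12 - X (F(X) = 2 - ((2 + 12) + X) = 2 - (14 + X) = 2 + (-14 - X) = -12 - X)
6*F(P) = 6*(-12 - 1*23) = 6*(-12 - 23) = 6*(-35) = -210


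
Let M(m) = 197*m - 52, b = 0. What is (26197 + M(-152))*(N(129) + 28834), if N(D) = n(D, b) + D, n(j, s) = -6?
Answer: -110007643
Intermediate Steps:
M(m) = -52 + 197*m
N(D) = -6 + D
(26197 + M(-152))*(N(129) + 28834) = (26197 + (-52 + 197*(-152)))*((-6 + 129) + 28834) = (26197 + (-52 - 29944))*(123 + 28834) = (26197 - 29996)*28957 = -3799*28957 = -110007643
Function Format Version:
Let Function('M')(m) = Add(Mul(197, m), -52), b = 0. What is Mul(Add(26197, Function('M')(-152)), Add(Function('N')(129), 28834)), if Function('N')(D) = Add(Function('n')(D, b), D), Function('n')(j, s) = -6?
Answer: -110007643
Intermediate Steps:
Function('M')(m) = Add(-52, Mul(197, m))
Function('N')(D) = Add(-6, D)
Mul(Add(26197, Function('M')(-152)), Add(Function('N')(129), 28834)) = Mul(Add(26197, Add(-52, Mul(197, -152))), Add(Add(-6, 129), 28834)) = Mul(Add(26197, Add(-52, -29944)), Add(123, 28834)) = Mul(Add(26197, -29996), 28957) = Mul(-3799, 28957) = -110007643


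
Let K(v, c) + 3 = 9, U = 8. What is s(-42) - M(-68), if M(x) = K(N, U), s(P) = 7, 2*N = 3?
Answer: 1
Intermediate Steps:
N = 3/2 (N = (½)*3 = 3/2 ≈ 1.5000)
K(v, c) = 6 (K(v, c) = -3 + 9 = 6)
M(x) = 6
s(-42) - M(-68) = 7 - 1*6 = 7 - 6 = 1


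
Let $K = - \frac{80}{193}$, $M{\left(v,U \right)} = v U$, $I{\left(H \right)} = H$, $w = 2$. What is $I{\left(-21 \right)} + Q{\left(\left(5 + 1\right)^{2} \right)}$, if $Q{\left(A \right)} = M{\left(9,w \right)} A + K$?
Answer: $\frac{120931}{193} \approx 626.59$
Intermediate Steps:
$M{\left(v,U \right)} = U v$
$K = - \frac{80}{193}$ ($K = \left(-80\right) \frac{1}{193} = - \frac{80}{193} \approx -0.41451$)
$Q{\left(A \right)} = - \frac{80}{193} + 18 A$ ($Q{\left(A \right)} = 2 \cdot 9 A - \frac{80}{193} = 18 A - \frac{80}{193} = - \frac{80}{193} + 18 A$)
$I{\left(-21 \right)} + Q{\left(\left(5 + 1\right)^{2} \right)} = -21 - \left(\frac{80}{193} - 18 \left(5 + 1\right)^{2}\right) = -21 - \left(\frac{80}{193} - 18 \cdot 6^{2}\right) = -21 + \left(- \frac{80}{193} + 18 \cdot 36\right) = -21 + \left(- \frac{80}{193} + 648\right) = -21 + \frac{124984}{193} = \frac{120931}{193}$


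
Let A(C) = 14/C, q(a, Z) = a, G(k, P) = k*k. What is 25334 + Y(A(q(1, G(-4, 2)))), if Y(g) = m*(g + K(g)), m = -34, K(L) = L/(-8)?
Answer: 49835/2 ≈ 24918.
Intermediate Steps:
G(k, P) = k²
K(L) = -L/8 (K(L) = L*(-⅛) = -L/8)
Y(g) = -119*g/4 (Y(g) = -34*(g - g/8) = -119*g/4)
25334 + Y(A(q(1, G(-4, 2)))) = 25334 - 833/(2*1) = 25334 - 833/2 = 49835/2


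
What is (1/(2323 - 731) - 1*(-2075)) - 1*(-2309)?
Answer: 6979329/1592 ≈ 4384.0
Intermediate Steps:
(1/(2323 - 731) - 1*(-2075)) - 1*(-2309) = (1/1592 + 2075) + 2309 = 3303401/1592 + 2309 = 6979329/1592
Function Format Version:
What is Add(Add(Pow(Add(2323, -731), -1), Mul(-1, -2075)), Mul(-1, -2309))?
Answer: Rational(6979329, 1592) ≈ 4384.0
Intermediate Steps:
Add(Add(Pow(Add(2323, -731), -1), Mul(-1, -2075)), Mul(-1, -2309)) = Add(Add(Pow(1592, -1), 2075), 2309) = Add(Add(Rational(1, 1592), 2075), 2309) = Add(Rational(3303401, 1592), 2309) = Rational(6979329, 1592)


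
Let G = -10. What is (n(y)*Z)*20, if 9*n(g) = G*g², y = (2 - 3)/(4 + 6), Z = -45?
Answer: 10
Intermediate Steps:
y = -⅒ (y = -1/10 = -1*⅒ = -⅒ ≈ -0.10000)
n(g) = -10*g²/9 (n(g) = (-10*g²)/9 = -10*g²/9)
(n(y)*Z)*20 = (-10*(-⅒)²/9*(-45))*20 = (-10/9*1/100*(-45))*20 = -1/90*(-45)*20 = (½)*20 = 10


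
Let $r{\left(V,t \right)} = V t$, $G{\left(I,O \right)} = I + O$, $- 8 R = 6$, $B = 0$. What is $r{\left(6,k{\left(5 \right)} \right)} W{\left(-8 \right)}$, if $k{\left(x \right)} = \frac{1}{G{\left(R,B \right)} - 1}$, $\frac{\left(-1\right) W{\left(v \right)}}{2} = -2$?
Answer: $- \frac{96}{7} \approx -13.714$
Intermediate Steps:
$W{\left(v \right)} = 4$ ($W{\left(v \right)} = \left(-2\right) \left(-2\right) = 4$)
$R = - \frac{3}{4}$ ($R = \left(- \frac{1}{8}\right) 6 = - \frac{3}{4} \approx -0.75$)
$k{\left(x \right)} = - \frac{4}{7}$ ($k{\left(x \right)} = \frac{1}{\left(- \frac{3}{4} + 0\right) - 1} = \frac{1}{- \frac{3}{4} - 1} = \frac{1}{- \frac{7}{4}} = - \frac{4}{7}$)
$r{\left(6,k{\left(5 \right)} \right)} W{\left(-8 \right)} = 6 \left(- \frac{4}{7}\right) 4 = \left(- \frac{24}{7}\right) 4 = - \frac{96}{7}$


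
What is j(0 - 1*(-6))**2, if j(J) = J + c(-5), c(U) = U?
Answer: 1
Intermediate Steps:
j(J) = -5 + J (j(J) = J - 5 = -5 + J)
j(0 - 1*(-6))**2 = (-5 + (0 - 1*(-6)))**2 = (-5 + (0 + 6))**2 = (-5 + 6)**2 = 1**2 = 1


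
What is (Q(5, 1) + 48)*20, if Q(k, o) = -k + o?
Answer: 880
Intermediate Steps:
Q(k, o) = o - k
(Q(5, 1) + 48)*20 = ((1 - 1*5) + 48)*20 = ((1 - 5) + 48)*20 = (-4 + 48)*20 = 44*20 = 880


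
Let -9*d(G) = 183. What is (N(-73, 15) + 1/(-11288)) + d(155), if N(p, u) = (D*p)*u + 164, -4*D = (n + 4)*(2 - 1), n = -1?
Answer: 32675935/33864 ≈ 964.92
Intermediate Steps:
d(G) = -61/3 (d(G) = -⅑*183 = -61/3)
D = -¾ (D = -(-1 + 4)*(2 - 1)/4 = -3/4 = -¼*3 = -¾ ≈ -0.75000)
N(p, u) = 164 - 3*p*u/4 (N(p, u) = (-3*p/4)*u + 164 = -3*p*u/4 + 164 = 164 - 3*p*u/4)
(N(-73, 15) + 1/(-11288)) + d(155) = ((164 - ¾*(-73)*15) + 1/(-11288)) - 61/3 = ((164 + 3285/4) - 1/11288) - 61/3 = (3941/4 - 1/11288) - 61/3 = 11121501/11288 - 61/3 = 32675935/33864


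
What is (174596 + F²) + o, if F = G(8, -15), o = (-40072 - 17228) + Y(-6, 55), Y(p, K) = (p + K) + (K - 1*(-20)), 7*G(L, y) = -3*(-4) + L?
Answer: 5753980/49 ≈ 1.1743e+5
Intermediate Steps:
G(L, y) = 12/7 + L/7 (G(L, y) = (-3*(-4) + L)/7 = (12 + L)/7 = 12/7 + L/7)
Y(p, K) = 20 + p + 2*K (Y(p, K) = (K + p) + (K + 20) = (K + p) + (20 + K) = 20 + p + 2*K)
o = -57176 (o = (-40072 - 17228) + (20 - 6 + 2*55) = -57300 + (20 - 6 + 110) = -57300 + 124 = -57176)
F = 20/7 (F = 12/7 + (⅐)*8 = 12/7 + 8/7 = 20/7 ≈ 2.8571)
(174596 + F²) + o = (174596 + (20/7)²) - 57176 = (174596 + 400/49) - 57176 = 8555604/49 - 57176 = 5753980/49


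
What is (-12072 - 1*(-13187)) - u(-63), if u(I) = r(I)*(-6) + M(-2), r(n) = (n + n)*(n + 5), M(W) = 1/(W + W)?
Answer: 179853/4 ≈ 44963.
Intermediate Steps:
M(W) = 1/(2*W)
r(n) = 2*n*(5 + n) (r(n) = (2*n)*(5 + n) = 2*n*(5 + n))
u(I) = -1/4 - 12*I*(5 + I) (u(I) = (2*I*(5 + I))*(-6) + (1/2)/(-2) = -12*I*(5 + I) + (1/2)*(-1/2) = -12*I*(5 + I) - 1/4 = -1/4 - 12*I*(5 + I))
(-12072 - 1*(-13187)) - u(-63) = (-12072 - 1*(-13187)) - (-1/4 - 12*(-63)*(5 - 63)) = (-12072 + 13187) - (-1/4 - 12*(-63)*(-58)) = 1115 - (-1/4 - 43848) = 1115 - 1*(-175393/4) = 1115 + 175393/4 = 179853/4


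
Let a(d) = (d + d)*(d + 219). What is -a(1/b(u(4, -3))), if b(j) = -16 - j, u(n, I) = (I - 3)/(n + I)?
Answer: 2189/50 ≈ 43.780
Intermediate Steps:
u(n, I) = (-3 + I)/(I + n)
a(d) = 2*d*(219 + d) (a(d) = (2*d)*(219 + d) = 2*d*(219 + d))
-a(1/b(u(4, -3))) = -2*(219 + 1/(-16 - (-3 - 3)/(-3 + 4)))/(-16 - (-3 - 3)/(-3 + 4)) = -2*(219 + 1/(-16 - (-6)/1))/(-16 - (-6)/1) = -2*(219 + 1/(-16 - (-6)))/(-16 - (-6)) = -2*(219 + 1/(-16 - 1*(-6)))/(-16 - 1*(-6)) = -2*(219 + 1/(-16 + 6))/(-16 + 6) = -2*(219 + 1/(-10))/(-10) = -2*(-1)*(219 - 1/10)/10 = -2*(-1)*2189/(10*10) = -1*(-2189/50) = 2189/50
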